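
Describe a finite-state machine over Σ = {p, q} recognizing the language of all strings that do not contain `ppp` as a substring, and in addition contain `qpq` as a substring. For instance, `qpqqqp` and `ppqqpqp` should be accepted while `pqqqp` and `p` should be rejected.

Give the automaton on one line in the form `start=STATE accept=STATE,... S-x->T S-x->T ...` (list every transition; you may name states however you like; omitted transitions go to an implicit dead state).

start=S0 accept=S6,S8,S10 S0-p->S1 S0-q->S2 S1-p->S3 S1-q->S2 S2-p->S4 S2-q->S2 S3-p->S5 S3-q->S2 S4-p->S3 S4-q->S6 S5-p->S5 S5-q->S7 S6-p->S8 S6-q->S6 S7-p->S9 S7-q->S7 S8-p->S10 S8-q->S6 S9-p->S5 S9-q->S11 S10-p->S11 S10-q->S6 S11-p->S11 S11-q->S11

Handle the two conditions separately and then intersect. The first has 4 states tracking partial matches of the forbidden pattern `ppp`; the second has 4 states tracking whether and how much of `qpq` has been seen. A product state is a pair (one from each), accepting exactly when both do.
          p    q  
>  S0     S1   S2 
   S1     S3   S2 
   S2     S4   S2 
   S3     S5   S2 
   S4     S3   S6 
   S5     S5   S7 
 * S6     S8   S6 
   S7     S9   S7 
 * S8    S10   S6 
   S9     S5  S11 
 * S10   S11   S6 
   S11   S11  S11 
(> = start, * = accepting)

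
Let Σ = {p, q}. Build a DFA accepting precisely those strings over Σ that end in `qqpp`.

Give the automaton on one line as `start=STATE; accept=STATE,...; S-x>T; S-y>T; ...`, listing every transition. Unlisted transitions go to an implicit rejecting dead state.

start=A; accept=E; A-p>A; A-q>B; B-p>A; B-q>C; C-p>D; C-q>C; D-p>E; D-q>B; E-p>A; E-q>B

Remember how much of `qqpp` the current input suffix matches. State A means no match yet; B means the last symbol is `q`; C means the last 2 symbols are `qq`; D means the last 3 symbols are `qqp`; E means the last 4 symbols are `qqpp`. Only E accepts. On a mismatch, fall back to the longest proper suffix that is still a prefix of `qqpp`.
With 5 states:
       p  q 
>  A   A  B 
   B   A  C 
   C   D  C 
   D   E  B 
 * E   A  B 
(> = start, * = accepting)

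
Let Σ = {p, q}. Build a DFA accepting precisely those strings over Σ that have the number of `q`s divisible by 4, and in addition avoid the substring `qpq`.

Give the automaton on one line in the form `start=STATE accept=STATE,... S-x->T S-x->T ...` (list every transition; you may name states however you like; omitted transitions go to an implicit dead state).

Handle the two conditions separately and then intersect. The first has 4 states tracking the count of `q`s modulo 4; the second has 4 states tracking partial matches of the forbidden pattern `qpq`. A product state is a pair (one from each), accepting exactly when both do. Equivalent product states are then merged.
13 states suffice.
          p    q  
>* S0     S0   S1 
   S1     S2   S3 
   S2     S4   S5 
   S3     S6   S7 
   S4     S4   S3 
   S5     S5   S5 
   S6     S8   S5 
   S7     S9  S10 
   S8     S8   S7 
   S9    S11   S5 
 * S10   S12   S1 
   S11   S11  S10 
 * S12    S0   S5 
(> = start, * = accepting)

start=S0 accept=S0,S10,S12 S0-p->S0 S0-q->S1 S1-p->S2 S1-q->S3 S2-p->S4 S2-q->S5 S3-p->S6 S3-q->S7 S4-p->S4 S4-q->S3 S5-p->S5 S5-q->S5 S6-p->S8 S6-q->S5 S7-p->S9 S7-q->S10 S8-p->S8 S8-q->S7 S9-p->S11 S9-q->S5 S10-p->S12 S10-q->S1 S11-p->S11 S11-q->S10 S12-p->S0 S12-q->S5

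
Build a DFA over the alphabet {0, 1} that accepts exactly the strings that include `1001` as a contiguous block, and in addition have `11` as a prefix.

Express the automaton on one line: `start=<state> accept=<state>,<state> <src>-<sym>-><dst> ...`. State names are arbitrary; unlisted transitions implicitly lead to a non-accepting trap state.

Handle the two conditions separately and then intersect. The first has 5 states tracking whether and how much of `1001` has been seen; the second has 4 states tracking whether the input so far still matches the prefix `11`. A product state is a pair (one from each), accepting exactly when both do.
With 12 states:
          0    1  
>  q0     q1   q2 
   q1     q1   q3 
   q2     q4   q5 
   q3     q4   q3 
   q4     q6   q3 
   q5     q7   q5 
   q6     q1   q8 
   q7     q9   q5 
   q8     q8   q8 
   q9    q10  q11 
   q10   q10   q5 
 * q11   q11  q11 
(> = start, * = accepting)

start=q0 accept=q11 q0-0->q1 q0-1->q2 q1-0->q1 q1-1->q3 q2-0->q4 q2-1->q5 q3-0->q4 q3-1->q3 q4-0->q6 q4-1->q3 q5-0->q7 q5-1->q5 q6-0->q1 q6-1->q8 q7-0->q9 q7-1->q5 q8-0->q8 q8-1->q8 q9-0->q10 q9-1->q11 q10-0->q10 q10-1->q5 q11-0->q11 q11-1->q11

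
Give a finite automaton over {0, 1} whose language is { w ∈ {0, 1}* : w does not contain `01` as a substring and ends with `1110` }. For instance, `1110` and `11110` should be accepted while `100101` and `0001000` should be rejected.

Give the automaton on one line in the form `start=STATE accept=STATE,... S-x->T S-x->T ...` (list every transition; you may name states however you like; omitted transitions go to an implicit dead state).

Handle the two conditions separately and then intersect. One (3 states) tracks partial matches of the forbidden pattern `01`; the other (5 states) tracks how much of the suffix `1110` has currently been matched. Each combined state is a pair, one component from each; accept when both components accept.
An 11-state machine:
       0  1 
>  A   B  C 
   B   B  D 
   C   B  E 
   D   F  G 
   E   B  H 
   F   F  D 
   G   F  I 
   H   J  H 
   I   K  I 
 * J   B  D 
   K   F  D 
(> = start, * = accepting)

start=A accept=J A-0->B A-1->C B-0->B B-1->D C-0->B C-1->E D-0->F D-1->G E-0->B E-1->H F-0->F F-1->D G-0->F G-1->I H-0->J H-1->H I-0->K I-1->I J-0->B J-1->D K-0->F K-1->D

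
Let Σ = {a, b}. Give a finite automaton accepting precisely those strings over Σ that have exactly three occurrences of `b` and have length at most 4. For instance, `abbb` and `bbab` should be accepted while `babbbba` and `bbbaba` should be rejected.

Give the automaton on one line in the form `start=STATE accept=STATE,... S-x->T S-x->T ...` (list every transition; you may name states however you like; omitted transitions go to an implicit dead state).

Build one automaton per condition and run them in lockstep. The first has 5 states tracking the count of `b`s, saturating at 4; the second has 6 states tracking the input length, saturating at 5. A product state is a pair (one from each), accepting exactly when both do. After merging equivalent states the machine shrinks.
A 9-state machine:
        a   b  
>  q0   q1  q2 
   q1   q3  q4 
   q2   q4  q5 
   q3   q3  q3 
   q4   q3  q6 
   q5   q6  q7 
   q6   q3  q8 
 * q7   q8  q3 
 * q8   q3  q3 
(> = start, * = accepting)

start=q0 accept=q7,q8 q0-a->q1 q0-b->q2 q1-a->q3 q1-b->q4 q2-a->q4 q2-b->q5 q3-a->q3 q3-b->q3 q4-a->q3 q4-b->q6 q5-a->q6 q5-b->q7 q6-a->q3 q6-b->q8 q7-a->q8 q7-b->q3 q8-a->q3 q8-b->q3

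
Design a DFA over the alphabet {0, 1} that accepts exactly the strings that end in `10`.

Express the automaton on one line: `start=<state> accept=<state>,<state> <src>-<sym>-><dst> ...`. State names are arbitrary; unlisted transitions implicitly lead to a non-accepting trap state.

start=S0 accept=S2 S0-0->S0 S0-1->S1 S1-0->S2 S1-1->S1 S2-0->S0 S2-1->S1

Remember how much of `10` the current input suffix matches. State S0 means no match yet; S1 means the last symbol is `1`; S2 means the last 2 symbols are `10`. Only S2 accepts. On a mismatch, fall back to the longest proper suffix that is still a prefix of `10`.
With 3 states:
        0   1  
>  S0   S0  S1 
   S1   S2  S1 
 * S2   S0  S1 
(> = start, * = accepting)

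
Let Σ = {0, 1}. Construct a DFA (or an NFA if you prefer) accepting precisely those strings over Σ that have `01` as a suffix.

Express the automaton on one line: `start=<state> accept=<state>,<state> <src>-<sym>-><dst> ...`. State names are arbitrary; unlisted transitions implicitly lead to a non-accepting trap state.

Let each state record the length of the longest suffix of the input read so far that is also a prefix of `01`. q1 means the last symbol is `0`; q2 means the last 2 symbols are `01`. Accept only at q2, where the string currently ends in `01`.
With 3 states:
        0   1  
>  q0   q1  q0 
   q1   q1  q2 
 * q2   q1  q0 
(> = start, * = accepting)

start=q0 accept=q2 q0-0->q1 q0-1->q0 q1-0->q1 q1-1->q2 q2-0->q1 q2-1->q0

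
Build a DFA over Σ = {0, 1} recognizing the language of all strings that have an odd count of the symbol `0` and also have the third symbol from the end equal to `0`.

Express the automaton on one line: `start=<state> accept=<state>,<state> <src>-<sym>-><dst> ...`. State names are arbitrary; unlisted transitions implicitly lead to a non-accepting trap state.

Run two small machines in parallel and take their product. The first has 2 states tracking the count of `0`s modulo 2; the second has 15 states tracking the last 3 symbols read. A product state is a pair (one from each), accepting exactly when both do. After merging equivalent states the machine shrinks.
With 12 states:
          0    1  
>  q0     q1   q0 
   q1     q2   q3 
   q2     q4   q5 
   q3     q6   q7 
 * q4     q2   q8 
   q5     q9   q0 
   q6    q10   q5 
 * q7     q6  q11 
 * q8     q6   q7 
 * q9     q2   q3 
   q10    q2   q8 
   q11    q6  q11 
(> = start, * = accepting)

start=q0 accept=q4,q7,q8,q9 q0-0->q1 q0-1->q0 q1-0->q2 q1-1->q3 q2-0->q4 q2-1->q5 q3-0->q6 q3-1->q7 q4-0->q2 q4-1->q8 q5-0->q9 q5-1->q0 q6-0->q10 q6-1->q5 q7-0->q6 q7-1->q11 q8-0->q6 q8-1->q7 q9-0->q2 q9-1->q3 q10-0->q2 q10-1->q8 q11-0->q6 q11-1->q11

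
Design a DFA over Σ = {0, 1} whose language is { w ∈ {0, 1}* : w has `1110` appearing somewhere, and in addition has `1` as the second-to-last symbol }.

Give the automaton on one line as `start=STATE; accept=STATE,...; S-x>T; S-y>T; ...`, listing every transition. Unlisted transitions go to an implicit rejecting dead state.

Handle the two conditions separately and then intersect. The first has 5 states tracking whether and how much of `1110` has been seen; the second has 7 states tracking the last 2 symbols read. A product state is a pair (one from each), accepting exactly when both do. After merging equivalent states the machine shrinks.
An 8-state machine:
        0   1  
>  q0   q0  q1 
   q1   q0  q2 
   q2   q0  q3 
   q3   q4  q3 
 * q4   q5  q6 
   q5   q5  q6 
   q6   q4  q7 
 * q7   q4  q7 
(> = start, * = accepting)

start=q0; accept=q4,q7; q0-0>q0; q0-1>q1; q1-0>q0; q1-1>q2; q2-0>q0; q2-1>q3; q3-0>q4; q3-1>q3; q4-0>q5; q4-1>q6; q5-0>q5; q5-1>q6; q6-0>q4; q6-1>q7; q7-0>q4; q7-1>q7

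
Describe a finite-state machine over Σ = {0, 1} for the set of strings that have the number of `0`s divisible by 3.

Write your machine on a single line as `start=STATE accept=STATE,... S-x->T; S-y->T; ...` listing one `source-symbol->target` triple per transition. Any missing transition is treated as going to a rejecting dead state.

The only thing that matters is how many `0`s have appeared, reduced mod 3. Use one state per residue: q0 for 0, …, q2 for 2. Reading `0` moves to the next residue; anything else stays put. q0 is accepting.
With 3 states:
        0   1  
>* q0   q1  q0 
   q1   q2  q1 
   q2   q0  q2 
(> = start, * = accepting)

start=q0; accept=q0; q0-0->q1; q0-1->q0; q1-0->q2; q1-1->q1; q2-0->q0; q2-1->q2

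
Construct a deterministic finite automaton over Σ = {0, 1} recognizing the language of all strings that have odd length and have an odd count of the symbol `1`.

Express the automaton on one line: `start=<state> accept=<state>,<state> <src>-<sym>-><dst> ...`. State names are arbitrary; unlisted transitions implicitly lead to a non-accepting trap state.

start=A accept=C A-0->B A-1->C B-0->A B-1->D C-0->D C-1->A D-0->C D-1->B

Build one automaton per condition and run them in lockstep. One (2 states) tracks the input length modulo 2; the other (2 states) tracks the count of `1`s modulo 2. Each combined state is a pair, one component from each; accept when both components accept.
       0  1 
>  A   B  C 
   B   A  D 
 * C   D  A 
   D   C  B 
(> = start, * = accepting)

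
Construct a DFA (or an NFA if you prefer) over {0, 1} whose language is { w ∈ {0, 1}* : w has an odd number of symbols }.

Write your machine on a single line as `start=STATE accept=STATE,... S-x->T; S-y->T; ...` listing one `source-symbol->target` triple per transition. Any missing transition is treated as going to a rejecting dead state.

start=q0; accept=q1; q0-0->q1; q0-1->q1; q1-0->q0; q1-1->q0

Count input length modulo 2: every symbol advances one step around the cycle q0 → q1 → q0. Accept at q1.
With 2 states:
        0   1  
>  q0   q1  q1 
 * q1   q0  q0 
(> = start, * = accepting)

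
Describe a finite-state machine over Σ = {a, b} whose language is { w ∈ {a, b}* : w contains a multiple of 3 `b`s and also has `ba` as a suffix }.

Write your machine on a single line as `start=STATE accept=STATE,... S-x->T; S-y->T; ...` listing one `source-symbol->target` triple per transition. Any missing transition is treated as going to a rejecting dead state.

Build one automaton per condition and run them in lockstep. The first has 3 states tracking the count of `b`s modulo 3; the second has 3 states tracking how much of the suffix `ba` has currently been matched. A product state is a pair (one from each), accepting exactly when both do. After merging equivalent states the machine shrinks.
        a   b  
>  q0   q0  q1 
   q1   q1  q2 
   q2   q2  q3 
   q3   q4  q1 
 * q4   q0  q1 
(> = start, * = accepting)

start=q0; accept=q4; q0-a->q0; q0-b->q1; q1-a->q1; q1-b->q2; q2-a->q2; q2-b->q3; q3-a->q4; q3-b->q1; q4-a->q0; q4-b->q1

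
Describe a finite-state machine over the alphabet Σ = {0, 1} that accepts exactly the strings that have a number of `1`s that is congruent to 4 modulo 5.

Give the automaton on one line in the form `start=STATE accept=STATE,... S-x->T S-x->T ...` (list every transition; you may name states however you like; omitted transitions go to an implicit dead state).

Keep the running count of `1`s modulo 5: each `1` advances along the cycle S0 → S1 → S2 → S3 → S4 → S0 while other symbols loop. Accept at S4.
With 5 states:
        0   1  
>  S0   S0  S1 
   S1   S1  S2 
   S2   S2  S3 
   S3   S3  S4 
 * S4   S4  S0 
(> = start, * = accepting)

start=S0 accept=S4 S0-0->S0 S0-1->S1 S1-0->S1 S1-1->S2 S2-0->S2 S2-1->S3 S3-0->S3 S3-1->S4 S4-0->S4 S4-1->S0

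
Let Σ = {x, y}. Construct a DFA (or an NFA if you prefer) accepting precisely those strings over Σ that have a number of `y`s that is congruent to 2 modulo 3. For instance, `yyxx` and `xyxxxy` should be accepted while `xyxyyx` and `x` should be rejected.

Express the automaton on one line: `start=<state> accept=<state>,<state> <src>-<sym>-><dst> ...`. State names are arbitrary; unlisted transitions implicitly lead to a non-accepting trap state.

start=q0 accept=q2 q0-x->q0 q0-y->q1 q1-x->q1 q1-y->q2 q2-x->q2 q2-y->q0

The only thing that matters is how many `y`s have appeared, reduced mod 3. Use one state per residue: q0 for 0, …, q2 for 2. Reading `y` moves to the next residue; anything else stays put. q2 is accepting.
3 states suffice.
        x   y  
>  q0   q0  q1 
   q1   q1  q2 
 * q2   q2  q0 
(> = start, * = accepting)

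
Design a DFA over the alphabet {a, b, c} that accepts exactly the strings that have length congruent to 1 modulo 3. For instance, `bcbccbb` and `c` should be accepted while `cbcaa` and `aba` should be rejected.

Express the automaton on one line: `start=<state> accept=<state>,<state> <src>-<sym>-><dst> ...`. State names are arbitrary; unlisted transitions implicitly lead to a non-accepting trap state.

Count input length modulo 3: every symbol advances one step around the cycle q0 → q1 → q2 → q0. Accept at q1.
3 states suffice.
        a   b   c  
>  q0   q1  q1  q1 
 * q1   q2  q2  q2 
   q2   q0  q0  q0 
(> = start, * = accepting)

start=q0 accept=q1 q0-a->q1 q0-b->q1 q0-c->q1 q1-a->q2 q1-b->q2 q1-c->q2 q2-a->q0 q2-b->q0 q2-c->q0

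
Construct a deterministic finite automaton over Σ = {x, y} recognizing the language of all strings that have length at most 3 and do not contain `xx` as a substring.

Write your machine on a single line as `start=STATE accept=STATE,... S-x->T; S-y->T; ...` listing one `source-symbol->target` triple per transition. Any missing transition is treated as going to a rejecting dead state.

start=q0; accept=q0,q1,q2,q4,q5,q6; q0-x->q1; q0-y->q2; q1-x->q3; q1-y->q4; q2-x->q5; q2-y->q4; q3-x->q3; q3-y->q3; q4-x->q6; q4-y->q6; q5-x->q3; q5-y->q6; q6-x->q3; q6-y->q3

Handle the two conditions separately and then intersect. The first has 5 states tracking the input length, saturating at 4; the second has 3 states tracking partial matches of the forbidden pattern `xx`. A product state is a pair (one from each), accepting exactly when both do. Equivalent product states are then merged.
7 states suffice.
        x   y  
>* q0   q1  q2 
 * q1   q3  q4 
 * q2   q5  q4 
   q3   q3  q3 
 * q4   q6  q6 
 * q5   q3  q6 
 * q6   q3  q3 
(> = start, * = accepting)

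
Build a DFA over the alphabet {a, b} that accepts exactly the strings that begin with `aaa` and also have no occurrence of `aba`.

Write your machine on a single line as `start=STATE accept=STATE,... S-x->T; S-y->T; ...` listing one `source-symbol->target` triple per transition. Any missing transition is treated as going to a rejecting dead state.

Build one automaton per condition and run them in lockstep. The first has 5 states tracking whether the input so far still matches the prefix `aaa`; the second has 4 states tracking partial matches of the forbidden pattern `aba`. A product state is a pair (one from each), accepting exactly when both do.
An 11-state machine:
          a    b  
>  S0     S1   S2 
   S1     S3   S4 
   S2     S5   S2 
   S3     S6   S4 
   S4     S7   S2 
   S5     S5   S4 
 * S6     S6   S8 
   S7     S7   S7 
 * S8     S9  S10 
   S9     S9   S9 
 * S10    S6  S10 
(> = start, * = accepting)

start=S0; accept=S6,S8,S10; S0-a->S1; S0-b->S2; S1-a->S3; S1-b->S4; S2-a->S5; S2-b->S2; S3-a->S6; S3-b->S4; S4-a->S7; S4-b->S2; S5-a->S5; S5-b->S4; S6-a->S6; S6-b->S8; S7-a->S7; S7-b->S7; S8-a->S9; S8-b->S10; S9-a->S9; S9-b->S9; S10-a->S6; S10-b->S10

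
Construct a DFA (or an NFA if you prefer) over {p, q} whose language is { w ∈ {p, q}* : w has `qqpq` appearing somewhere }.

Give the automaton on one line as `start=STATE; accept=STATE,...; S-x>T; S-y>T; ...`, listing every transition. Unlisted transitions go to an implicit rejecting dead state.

start=S0; accept=S4; S0-p>S0; S0-q>S1; S1-p>S0; S1-q>S2; S2-p>S3; S2-q>S2; S3-p>S0; S3-q>S4; S4-p>S4; S4-q>S4

Track how much of `qqpq` has been matched so far: state S0 is no progress, S4 is the absorbing accept state reached once `qqpq` has occurred. Intermediate states record partial matches; on a mismatch, fall back to the longest reusable overlap.
A 5-state machine:
        p   q  
>  S0   S0  S1 
   S1   S0  S2 
   S2   S3  S2 
   S3   S0  S4 
 * S4   S4  S4 
(> = start, * = accepting)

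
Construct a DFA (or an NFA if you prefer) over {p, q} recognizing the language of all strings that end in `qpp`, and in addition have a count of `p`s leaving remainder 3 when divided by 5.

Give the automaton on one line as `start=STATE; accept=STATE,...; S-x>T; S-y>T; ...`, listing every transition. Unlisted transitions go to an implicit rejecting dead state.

Build one automaton per condition and run them in lockstep. One (4 states) tracks how much of the suffix `qpp` has currently been matched; the other (5 states) tracks the count of `p`s modulo 5. Each combined state is a pair, one component from each; accept when both components accept. Equivalent product states are then merged.
An 8-state machine:
       p  q 
>  A   B  A 
   B   C  D 
   C   E  C 
   D   F  D 
   E   G  E 
   F   H  C 
   G   A  G 
 * H   G  E 
(> = start, * = accepting)

start=A; accept=H; A-p>B; A-q>A; B-p>C; B-q>D; C-p>E; C-q>C; D-p>F; D-q>D; E-p>G; E-q>E; F-p>H; F-q>C; G-p>A; G-q>G; H-p>G; H-q>E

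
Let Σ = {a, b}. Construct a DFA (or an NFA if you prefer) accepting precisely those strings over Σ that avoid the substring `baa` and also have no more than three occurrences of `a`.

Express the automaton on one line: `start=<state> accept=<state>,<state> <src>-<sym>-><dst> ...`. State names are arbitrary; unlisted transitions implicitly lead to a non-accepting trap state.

start=q0 accept=q0,q1,q2,q3,q4,q5,q6,q7,q8,q11,q12 q0-a->q1 q0-b->q2 q1-a->q3 q1-b->q4 q2-a->q5 q2-b->q2 q3-a->q6 q3-b->q7 q4-a->q8 q4-b->q4 q5-a->q9 q5-b->q4 q6-a->q10 q6-b->q11 q7-a->q12 q7-b->q7 q8-a->q13 q8-b->q7 q9-a->q13 q9-b->q9 q10-a->q10 q10-b->q14 q11-a->q15 q11-b->q11 q12-a->q16 q12-b->q11 q13-a->q16 q13-b->q13 q14-a->q15 q14-b->q14 q15-a->q16 q15-b->q14 q16-a->q16 q16-b->q16

Build one automaton per condition and run them in lockstep. The first has 4 states tracking partial matches of the forbidden pattern `baa`; the second has 5 states tracking the count of `a`s, saturating at 4. A product state is a pair (one from each), accepting exactly when both do.
17 states suffice.
          a    b  
>* q0     q1   q2 
 * q1     q3   q4 
 * q2     q5   q2 
 * q3     q6   q7 
 * q4     q8   q4 
 * q5     q9   q4 
 * q6    q10  q11 
 * q7    q12   q7 
 * q8    q13   q7 
   q9    q13   q9 
   q10   q10  q14 
 * q11   q15  q11 
 * q12   q16  q11 
   q13   q16  q13 
   q14   q15  q14 
   q15   q16  q14 
   q16   q16  q16 
(> = start, * = accepting)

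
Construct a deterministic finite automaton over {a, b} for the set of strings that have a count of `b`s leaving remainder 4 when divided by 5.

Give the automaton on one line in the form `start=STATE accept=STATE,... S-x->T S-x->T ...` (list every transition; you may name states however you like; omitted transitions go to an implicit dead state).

Keep the running count of `b`s modulo 5: each `b` advances along the cycle q0 → q1 → q2 → q3 → q4 → q0 while other symbols loop. Accept at q4.
        a   b  
>  q0   q0  q1 
   q1   q1  q2 
   q2   q2  q3 
   q3   q3  q4 
 * q4   q4  q0 
(> = start, * = accepting)

start=q0 accept=q4 q0-a->q0 q0-b->q1 q1-a->q1 q1-b->q2 q2-a->q2 q2-b->q3 q3-a->q3 q3-b->q4 q4-a->q4 q4-b->q0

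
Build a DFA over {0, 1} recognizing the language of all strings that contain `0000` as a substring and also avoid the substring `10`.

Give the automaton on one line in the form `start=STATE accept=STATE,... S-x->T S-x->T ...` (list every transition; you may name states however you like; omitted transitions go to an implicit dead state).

start=q0 accept=q5,q6 q0-0->q1 q0-1->q2 q1-0->q3 q1-1->q2 q2-0->q2 q2-1->q2 q3-0->q4 q3-1->q2 q4-0->q5 q4-1->q2 q5-0->q5 q5-1->q6 q6-0->q2 q6-1->q6

Handle the two conditions separately and then intersect. One (5 states) tracks whether and how much of `0000` has been seen; the other (3 states) tracks partial matches of the forbidden pattern `10`. Each combined state is a pair, one component from each; accept when both components accept. Equivalent product states are then merged.
7 states suffice.
        0   1  
>  q0   q1  q2 
   q1   q3  q2 
   q2   q2  q2 
   q3   q4  q2 
   q4   q5  q2 
 * q5   q5  q6 
 * q6   q2  q6 
(> = start, * = accepting)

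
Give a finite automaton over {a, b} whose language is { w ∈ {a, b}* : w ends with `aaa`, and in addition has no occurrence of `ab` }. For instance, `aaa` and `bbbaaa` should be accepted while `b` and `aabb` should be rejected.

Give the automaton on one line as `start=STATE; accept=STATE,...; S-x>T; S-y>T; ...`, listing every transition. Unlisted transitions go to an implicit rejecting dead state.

start=q0; accept=q4; q0-a>q1; q0-b>q0; q1-a>q2; q1-b>q3; q2-a>q4; q2-b>q3; q3-a>q3; q3-b>q3; q4-a>q4; q4-b>q3

Handle the two conditions separately and then intersect. The first has 4 states tracking how much of the suffix `aaa` has currently been matched; the second has 3 states tracking partial matches of the forbidden pattern `ab`. A product state is a pair (one from each), accepting exactly when both do. After merging equivalent states the machine shrinks.
With 5 states:
        a   b  
>  q0   q1  q0 
   q1   q2  q3 
   q2   q4  q3 
   q3   q3  q3 
 * q4   q4  q3 
(> = start, * = accepting)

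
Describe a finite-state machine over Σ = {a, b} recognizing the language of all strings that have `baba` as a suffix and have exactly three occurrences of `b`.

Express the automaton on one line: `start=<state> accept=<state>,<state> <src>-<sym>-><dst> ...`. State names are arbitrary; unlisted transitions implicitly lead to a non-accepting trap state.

Handle the two conditions separately and then intersect. The first has 5 states tracking how much of the suffix `baba` has currently been matched; the second has 5 states tracking the count of `b`s, saturating at 4. A product state is a pair (one from each), accepting exactly when both do.
With 19 states:
          a    b  
>  q0     q0   q1 
   q1     q2   q3 
   q2     q4   q5 
   q3     q6   q7 
   q4     q4   q3 
   q5     q8   q7 
   q6     q9  q10 
   q7    q11  q12 
   q8     q9  q10 
   q9     q9   q7 
   q10   q13  q12 
   q11   q14  q15 
   q12   q16  q12 
 * q13   q14  q15 
   q14   q14  q12 
   q15   q17  q12 
   q16   q18  q15 
   q17   q18  q15 
   q18   q18  q12 
(> = start, * = accepting)

start=q0 accept=q13 q0-a->q0 q0-b->q1 q1-a->q2 q1-b->q3 q2-a->q4 q2-b->q5 q3-a->q6 q3-b->q7 q4-a->q4 q4-b->q3 q5-a->q8 q5-b->q7 q6-a->q9 q6-b->q10 q7-a->q11 q7-b->q12 q8-a->q9 q8-b->q10 q9-a->q9 q9-b->q7 q10-a->q13 q10-b->q12 q11-a->q14 q11-b->q15 q12-a->q16 q12-b->q12 q13-a->q14 q13-b->q15 q14-a->q14 q14-b->q12 q15-a->q17 q15-b->q12 q16-a->q18 q16-b->q15 q17-a->q18 q17-b->q15 q18-a->q18 q18-b->q12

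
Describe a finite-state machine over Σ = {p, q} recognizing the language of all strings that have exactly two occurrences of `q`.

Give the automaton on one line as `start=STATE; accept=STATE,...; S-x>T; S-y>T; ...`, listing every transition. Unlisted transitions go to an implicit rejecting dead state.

Only the number of `q`s matters, and only up to 3. Make a chain A → B → C → D advanced by each `q` (with D absorbing); every other symbol self-loops. The accepting set is {C}.
With 4 states:
       p  q 
>  A   A  B 
   B   B  C 
 * C   C  D 
   D   D  D 
(> = start, * = accepting)

start=A; accept=C; A-p>A; A-q>B; B-p>B; B-q>C; C-p>C; C-q>D; D-p>D; D-q>D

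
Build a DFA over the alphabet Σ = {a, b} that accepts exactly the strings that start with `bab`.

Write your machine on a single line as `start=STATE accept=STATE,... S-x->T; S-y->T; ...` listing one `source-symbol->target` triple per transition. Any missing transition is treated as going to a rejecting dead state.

Check the first 3 symbols one by one: s0 through s2 record how many have matched `bab` so far; any wrong symbol goes to the dead state s4. After all 3 match we enter the accepting sink s3.
With 5 states:
        a   b  
>  s0   s4  s1 
   s1   s2  s4 
   s2   s4  s3 
 * s3   s3  s3 
   s4   s4  s4 
(> = start, * = accepting)

start=s0; accept=s3; s0-a->s4; s0-b->s1; s1-a->s2; s1-b->s4; s2-a->s4; s2-b->s3; s3-a->s3; s3-b->s3; s4-a->s4; s4-b->s4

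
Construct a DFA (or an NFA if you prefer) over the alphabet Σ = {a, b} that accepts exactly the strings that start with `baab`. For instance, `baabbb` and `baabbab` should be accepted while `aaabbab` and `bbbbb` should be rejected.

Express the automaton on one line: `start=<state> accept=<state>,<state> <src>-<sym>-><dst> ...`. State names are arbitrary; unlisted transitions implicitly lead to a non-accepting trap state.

start=s0 accept=s4 s0-a->s5 s0-b->s1 s1-a->s2 s1-b->s5 s2-a->s3 s2-b->s5 s3-a->s5 s3-b->s4 s4-a->s4 s4-b->s4 s5-a->s5 s5-b->s5

Walk along `baab` while the input agrees: from s0 take `b` to s1, and so on. Any deviation drops to the rejecting sink s5. Once s4 is reached the prefix is confirmed and every continuation is accepted.
        a   b  
>  s0   s5  s1 
   s1   s2  s5 
   s2   s3  s5 
   s3   s5  s4 
 * s4   s4  s4 
   s5   s5  s5 
(> = start, * = accepting)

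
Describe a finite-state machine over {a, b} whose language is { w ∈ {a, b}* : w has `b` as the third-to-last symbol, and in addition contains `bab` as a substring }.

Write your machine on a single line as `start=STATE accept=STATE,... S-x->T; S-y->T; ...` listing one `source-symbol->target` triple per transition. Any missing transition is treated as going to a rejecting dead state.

Handle the two conditions separately and then intersect. One (15 states) tracks the last 3 symbols read; the other (4 states) tracks whether and how much of `bab` has been seen. Each combined state is a pair, one component from each; accept when both components accept. After merging equivalent states the machine shrinks.
          a    b  
>  S0     S0   S1 
   S1     S2   S1 
   S2     S0   S3 
 * S3     S4   S5 
   S4     S6   S3 
   S5     S7   S8 
 * S6     S9  S10 
 * S7     S6   S3 
 * S8     S7   S8 
   S9     S9  S10 
   S10    S4   S5 
(> = start, * = accepting)

start=S0; accept=S3,S6,S7,S8; S0-a->S0; S0-b->S1; S1-a->S2; S1-b->S1; S2-a->S0; S2-b->S3; S3-a->S4; S3-b->S5; S4-a->S6; S4-b->S3; S5-a->S7; S5-b->S8; S6-a->S9; S6-b->S10; S7-a->S6; S7-b->S3; S8-a->S7; S8-b->S8; S9-a->S9; S9-b->S10; S10-a->S4; S10-b->S5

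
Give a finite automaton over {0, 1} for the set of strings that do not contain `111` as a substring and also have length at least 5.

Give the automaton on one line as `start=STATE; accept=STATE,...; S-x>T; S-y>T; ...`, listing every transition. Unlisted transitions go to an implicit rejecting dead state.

start=q0; accept=q14,q15,q16,q18,q19,q20; q0-0>q1; q0-1>q2; q1-0>q3; q1-1>q4; q2-0>q3; q2-1>q5; q3-0>q6; q3-1>q7; q4-0>q6; q4-1>q8; q5-0>q6; q5-1>q9; q6-0>q10; q6-1>q11; q7-0>q10; q7-1>q12; q8-0>q10; q8-1>q13; q9-0>q13; q9-1>q13; q10-0>q14; q10-1>q15; q11-0>q14; q11-1>q16; q12-0>q14; q12-1>q17; q13-0>q17; q13-1>q17; q14-0>q18; q14-1>q19; q15-0>q18; q15-1>q20; q16-0>q18; q16-1>q21; q17-0>q21; q17-1>q21; q18-0>q18; q18-1>q19; q19-0>q18; q19-1>q20; q20-0>q18; q20-1>q21; q21-0>q21; q21-1>q21

Build one automaton per condition and run them in lockstep. One (4 states) tracks partial matches of the forbidden pattern `111`; the other (7 states) tracks the input length, saturating at 6. Each combined state is a pair, one component from each; accept when both components accept.
          0    1  
>  q0     q1   q2 
   q1     q3   q4 
   q2     q3   q5 
   q3     q6   q7 
   q4     q6   q8 
   q5     q6   q9 
   q6    q10  q11 
   q7    q10  q12 
   q8    q10  q13 
   q9    q13  q13 
   q10   q14  q15 
   q11   q14  q16 
   q12   q14  q17 
   q13   q17  q17 
 * q14   q18  q19 
 * q15   q18  q20 
 * q16   q18  q21 
   q17   q21  q21 
 * q18   q18  q19 
 * q19   q18  q20 
 * q20   q18  q21 
   q21   q21  q21 
(> = start, * = accepting)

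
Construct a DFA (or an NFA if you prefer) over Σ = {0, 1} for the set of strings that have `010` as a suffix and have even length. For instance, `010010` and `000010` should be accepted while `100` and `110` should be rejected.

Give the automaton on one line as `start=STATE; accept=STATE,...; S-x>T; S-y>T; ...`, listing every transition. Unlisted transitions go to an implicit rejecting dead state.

Build one automaton per condition and run them in lockstep. One (4 states) tracks how much of the suffix `010` has currently been matched; the other (2 states) tracks the input length modulo 2. Each combined state is a pair, one component from each; accept when both components accept. After merging equivalent states the machine shrinks.
With 5 states:
       0  1 
>  A   B  B 
   B   C  A 
   C   B  D 
   D   E  A 
 * E   B  D 
(> = start, * = accepting)

start=A; accept=E; A-0>B; A-1>B; B-0>C; B-1>A; C-0>B; C-1>D; D-0>E; D-1>A; E-0>B; E-1>D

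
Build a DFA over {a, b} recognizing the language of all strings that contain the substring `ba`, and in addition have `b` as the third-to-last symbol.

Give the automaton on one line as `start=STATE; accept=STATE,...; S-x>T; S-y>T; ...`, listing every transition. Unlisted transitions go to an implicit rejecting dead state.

start=S0; accept=S11,S12,S13,S18; S0-a>S1; S0-b>S2; S1-a>S3; S1-b>S4; S2-a>S5; S2-b>S6; S3-a>S7; S3-b>S8; S4-a>S9; S4-b>S10; S5-a>S11; S5-b>S12; S6-a>S13; S6-b>S14; S7-a>S7; S7-b>S8; S8-a>S9; S8-b>S10; S9-a>S11; S9-b>S12; S10-a>S13; S10-b>S14; S11-a>S15; S11-b>S16; S12-a>S9; S12-b>S17; S13-a>S11; S13-b>S12; S14-a>S13; S14-b>S14; S15-a>S15; S15-b>S16; S16-a>S9; S16-b>S17; S17-a>S13; S17-b>S18; S18-a>S13; S18-b>S18

Run two small machines in parallel and take their product. One (3 states) tracks whether and how much of `ba` has been seen; the other (15 states) tracks the last 3 symbols read. Each combined state is a pair, one component from each; accept when both components accept.
With 19 states:
          a    b  
>  S0     S1   S2 
   S1     S3   S4 
   S2     S5   S6 
   S3     S7   S8 
   S4     S9  S10 
   S5    S11  S12 
   S6    S13  S14 
   S7     S7   S8 
   S8     S9  S10 
   S9    S11  S12 
   S10   S13  S14 
 * S11   S15  S16 
 * S12    S9  S17 
 * S13   S11  S12 
   S14   S13  S14 
   S15   S15  S16 
   S16    S9  S17 
   S17   S13  S18 
 * S18   S13  S18 
(> = start, * = accepting)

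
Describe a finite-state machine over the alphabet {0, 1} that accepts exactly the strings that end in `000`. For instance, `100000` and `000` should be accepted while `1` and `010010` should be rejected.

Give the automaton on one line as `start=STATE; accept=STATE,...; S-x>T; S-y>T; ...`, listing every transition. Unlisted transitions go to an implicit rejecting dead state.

Let each state record the length of the longest suffix of the input read so far that is also a prefix of `000`. s1 means the last symbol is `0`; s2 means the last 2 symbols are `00`; s3 means the last 3 symbols are `000`. Accept only at s3, where the string currently ends in `000`.
With 4 states:
        0   1  
>  s0   s1  s0 
   s1   s2  s0 
   s2   s3  s0 
 * s3   s3  s0 
(> = start, * = accepting)

start=s0; accept=s3; s0-0>s1; s0-1>s0; s1-0>s2; s1-1>s0; s2-0>s3; s2-1>s0; s3-0>s3; s3-1>s0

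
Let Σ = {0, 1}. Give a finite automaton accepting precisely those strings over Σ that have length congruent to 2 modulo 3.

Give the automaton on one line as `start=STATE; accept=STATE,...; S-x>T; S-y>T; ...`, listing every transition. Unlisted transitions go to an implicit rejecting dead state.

start=q0; accept=q2; q0-0>q1; q0-1>q1; q1-0>q2; q1-1>q2; q2-0>q0; q2-1>q0

Only the length mod 3 matters, so use a 3-cycle: from any state, every input symbol moves to the next state, wrapping q2 back to q0. Mark q2 accepting.
        0   1  
>  q0   q1  q1 
   q1   q2  q2 
 * q2   q0  q0 
(> = start, * = accepting)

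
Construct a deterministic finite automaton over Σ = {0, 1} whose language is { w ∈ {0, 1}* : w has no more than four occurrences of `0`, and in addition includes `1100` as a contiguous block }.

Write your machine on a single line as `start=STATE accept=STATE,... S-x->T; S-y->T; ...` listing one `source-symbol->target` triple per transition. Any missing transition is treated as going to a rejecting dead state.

Run two small machines in parallel and take their product. One (6 states) tracks the count of `0`s, saturating at 5; the other (5 states) tracks whether and how much of `1100` has been seen. Each combined state is a pair, one component from each; accept when both components accept. Minimizing collapses redundant product states.
16 states suffice.
       0  1 
>  A   B  C 
   B   D  E 
   C   B  F 
   D   G  H 
   E   D  I 
   F   J  F 
   G   G  G 
   H   G  K 
   I   L  I 
   J   M  E 
   K   N  K 
   L   O  H 
 * M   O  M 
   N   P  G 
 * O   P  O 
 * P   G  P 
(> = start, * = accepting)

start=A; accept=M,O,P; A-0->B; A-1->C; B-0->D; B-1->E; C-0->B; C-1->F; D-0->G; D-1->H; E-0->D; E-1->I; F-0->J; F-1->F; G-0->G; G-1->G; H-0->G; H-1->K; I-0->L; I-1->I; J-0->M; J-1->E; K-0->N; K-1->K; L-0->O; L-1->H; M-0->O; M-1->M; N-0->P; N-1->G; O-0->P; O-1->O; P-0->G; P-1->P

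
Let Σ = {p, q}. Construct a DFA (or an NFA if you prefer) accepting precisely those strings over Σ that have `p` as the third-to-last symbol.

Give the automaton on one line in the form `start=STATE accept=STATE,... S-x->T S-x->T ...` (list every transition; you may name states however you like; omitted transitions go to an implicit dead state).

start=s0 accept=s7,s8,s9,s10 s0-p->s1 s0-q->s2 s1-p->s3 s1-q->s4 s2-p->s5 s2-q->s6 s3-p->s7 s3-q->s8 s4-p->s9 s4-q->s10 s5-p->s11 s5-q->s12 s6-p->s13 s6-q->s14 s7-p->s7 s7-q->s8 s8-p->s9 s8-q->s10 s9-p->s11 s9-q->s12 s10-p->s13 s10-q->s14 s11-p->s7 s11-q->s8 s12-p->s9 s12-q->s10 s13-p->s11 s13-q->s12 s14-p->s13 s14-q->s14

A DFA must remember the last 3 symbols (since which symbol is third-to-last isn't known until the input ends). Use one state per possible window of the last ≤3 symbols; accept from those whose window starts with `p`.
15 states suffice.
          p    q  
>  s0     s1   s2 
   s1     s3   s4 
   s2     s5   s6 
   s3     s7   s8 
   s4     s9  s10 
   s5    s11  s12 
   s6    s13  s14 
 * s7     s7   s8 
 * s8     s9  s10 
 * s9    s11  s12 
 * s10   s13  s14 
   s11    s7   s8 
   s12    s9  s10 
   s13   s11  s12 
   s14   s13  s14 
(> = start, * = accepting)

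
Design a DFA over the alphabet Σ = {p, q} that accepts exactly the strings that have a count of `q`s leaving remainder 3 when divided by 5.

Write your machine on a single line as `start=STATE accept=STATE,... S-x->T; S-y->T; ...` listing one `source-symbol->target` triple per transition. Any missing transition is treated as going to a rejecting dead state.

Keep the running count of `q`s modulo 5: each `q` advances along the cycle A → B → C → D → E → A while other symbols loop. Accept at D.
With 5 states:
       p  q 
>  A   A  B 
   B   B  C 
   C   C  D 
 * D   D  E 
   E   E  A 
(> = start, * = accepting)

start=A; accept=D; A-p->A; A-q->B; B-p->B; B-q->C; C-p->C; C-q->D; D-p->D; D-q->E; E-p->E; E-q->A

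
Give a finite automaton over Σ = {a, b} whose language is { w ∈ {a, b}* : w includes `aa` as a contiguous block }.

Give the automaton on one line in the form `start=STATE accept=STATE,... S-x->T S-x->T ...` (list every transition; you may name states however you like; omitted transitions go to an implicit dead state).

start=S0 accept=S2 S0-a->S1 S0-b->S0 S1-a->S2 S1-b->S0 S2-a->S2 S2-b->S2

Track how much of `aa` has been matched so far: state S0 is no progress, S2 is the absorbing accept state reached once `aa` has occurred. Intermediate states record partial matches; on a mismatch, fall back to the longest reusable overlap.
A 3-state machine:
        a   b  
>  S0   S1  S0 
   S1   S2  S0 
 * S2   S2  S2 
(> = start, * = accepting)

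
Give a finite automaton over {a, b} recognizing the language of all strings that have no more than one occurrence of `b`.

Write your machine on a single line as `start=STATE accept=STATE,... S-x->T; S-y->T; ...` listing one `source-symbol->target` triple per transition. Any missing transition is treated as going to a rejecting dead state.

start=S0; accept=S0,S1; S0-a->S0; S0-b->S1; S1-a->S1; S1-b->S2; S2-a->S2; S2-b->S2

Count `b`s, saturating at 2: state S0 means no `b` yet, S1 means one `b` seen, S2 means more than one. Each `b` increments (capped at S2); other symbols loop. Accept from {S0, S1}.
A 3-state machine:
        a   b  
>* S0   S0  S1 
 * S1   S1  S2 
   S2   S2  S2 
(> = start, * = accepting)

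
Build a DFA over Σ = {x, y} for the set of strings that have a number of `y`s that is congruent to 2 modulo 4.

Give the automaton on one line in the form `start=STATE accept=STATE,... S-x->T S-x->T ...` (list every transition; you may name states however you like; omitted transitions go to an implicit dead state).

Keep the running count of `y`s modulo 4: each `y` advances along the cycle A → B → C → D → A while other symbols loop. Accept at C.
4 states suffice.
       x  y 
>  A   A  B 
   B   B  C 
 * C   C  D 
   D   D  A 
(> = start, * = accepting)

start=A accept=C A-x->A A-y->B B-x->B B-y->C C-x->C C-y->D D-x->D D-y->A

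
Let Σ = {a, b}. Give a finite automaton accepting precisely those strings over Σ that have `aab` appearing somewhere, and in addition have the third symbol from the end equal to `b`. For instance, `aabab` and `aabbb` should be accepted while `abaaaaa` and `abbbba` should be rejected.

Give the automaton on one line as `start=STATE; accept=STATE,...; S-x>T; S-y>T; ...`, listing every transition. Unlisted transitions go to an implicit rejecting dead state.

start=q0; accept=q17,q18,q19,q20; q0-a>q1; q0-b>q2; q1-a>q3; q1-b>q4; q2-a>q5; q2-b>q6; q3-a>q7; q3-b>q8; q4-a>q9; q4-b>q10; q5-a>q11; q5-b>q12; q6-a>q13; q6-b>q14; q7-a>q7; q7-b>q8; q8-a>q15; q8-b>q16; q9-a>q11; q9-b>q12; q10-a>q13; q10-b>q14; q11-a>q7; q11-b>q8; q12-a>q9; q12-b>q10; q13-a>q11; q13-b>q12; q14-a>q13; q14-b>q14; q15-a>q17; q15-b>q18; q16-a>q19; q16-b>q20; q17-a>q21; q17-b>q8; q18-a>q15; q18-b>q16; q19-a>q17; q19-b>q18; q20-a>q19; q20-b>q20; q21-a>q21; q21-b>q8

Handle the two conditions separately and then intersect. The first has 4 states tracking whether and how much of `aab` has been seen; the second has 15 states tracking the last 3 symbols read. A product state is a pair (one from each), accepting exactly when both do.
22 states suffice.
          a    b  
>  q0     q1   q2 
   q1     q3   q4 
   q2     q5   q6 
   q3     q7   q8 
   q4     q9  q10 
   q5    q11  q12 
   q6    q13  q14 
   q7     q7   q8 
   q8    q15  q16 
   q9    q11  q12 
   q10   q13  q14 
   q11    q7   q8 
   q12    q9  q10 
   q13   q11  q12 
   q14   q13  q14 
   q15   q17  q18 
   q16   q19  q20 
 * q17   q21   q8 
 * q18   q15  q16 
 * q19   q17  q18 
 * q20   q19  q20 
   q21   q21   q8 
(> = start, * = accepting)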